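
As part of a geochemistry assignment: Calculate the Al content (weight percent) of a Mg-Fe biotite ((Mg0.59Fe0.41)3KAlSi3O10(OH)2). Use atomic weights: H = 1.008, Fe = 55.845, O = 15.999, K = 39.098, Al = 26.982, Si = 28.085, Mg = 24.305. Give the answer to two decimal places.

5.92 weight percent

Formula mass = 1.77·24.305 + 1.23·55.845 + 1·39.098 + 1·26.982 + 3·28.085 + 12·15.999 + 2·1.008 = 456.048 g/mol, of which 26.982 g is Al.
So Al makes up 26.982/456.048 = 0.0592 of the mass, i.e. 5.92%.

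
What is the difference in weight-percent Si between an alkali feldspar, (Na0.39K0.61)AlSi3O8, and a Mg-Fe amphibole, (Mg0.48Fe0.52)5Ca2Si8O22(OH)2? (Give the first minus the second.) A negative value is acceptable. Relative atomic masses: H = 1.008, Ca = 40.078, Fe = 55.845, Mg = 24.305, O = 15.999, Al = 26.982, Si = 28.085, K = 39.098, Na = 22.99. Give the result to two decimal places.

5.85 percentage points

First mineral: 84.255 g Si in 272.045 g formula = 30.97 wt% Si.
Second mineral: 224.680 g Si in 894.357 g formula = 25.12 wt% Si.
30.97% − 25.12% gives a difference of 5.85 percentage points.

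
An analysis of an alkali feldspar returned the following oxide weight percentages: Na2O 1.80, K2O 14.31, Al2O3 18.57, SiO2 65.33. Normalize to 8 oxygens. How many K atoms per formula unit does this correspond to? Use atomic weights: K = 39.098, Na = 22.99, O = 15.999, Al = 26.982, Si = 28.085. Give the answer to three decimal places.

0.838 K apfu

Na2O (M=61.979): mol = 0.02904; Na = 0.05808, O = 0.02904.
K2O (M=94.195): mol = 0.15192; K = 0.30384, O = 0.15192.
Al2O3 (M=101.961): mol = 0.18213; Al = 0.36426, O = 0.54639.
SiO2 (M=60.083): mol = 1.08733; Si = 1.08733, O = 2.17466.
ΣO = 2.90201; factor = 8/ΣO = 2.75671.
K apfu = 0.30384 × 2.75671 = 0.838.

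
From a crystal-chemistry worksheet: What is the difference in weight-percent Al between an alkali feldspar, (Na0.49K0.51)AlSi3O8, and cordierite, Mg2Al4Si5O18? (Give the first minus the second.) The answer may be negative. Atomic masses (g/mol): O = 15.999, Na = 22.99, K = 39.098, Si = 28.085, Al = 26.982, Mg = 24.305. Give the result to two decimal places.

-8.47 percentage points

M((Na0.49K0.51)AlSi3O8) = 270.434 g/mol, so wt% Al = 26.982/270.434 × 100 = 9.98%.
M(Mg2Al4Si5O18) = 584.945 g/mol, so wt% Al = 107.928/584.945 × 100 = 18.45%.
9.98 − 18.45 = -8.47 pp.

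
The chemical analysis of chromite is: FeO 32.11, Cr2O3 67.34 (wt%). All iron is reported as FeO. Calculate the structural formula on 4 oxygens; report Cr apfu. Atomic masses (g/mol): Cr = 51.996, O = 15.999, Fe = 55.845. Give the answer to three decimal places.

FeO (M=71.844): mol = 0.44694; Fe = 0.44694, O = 0.44694.
Cr2O3 (M=151.989): mol = 0.44306; Cr = 0.88612, O = 1.32918.
ΣO = 1.77612; factor = 4/ΣO = 2.25210.
Cr apfu = 0.88612 × 2.25210 = 1.996.

1.996 Cr apfu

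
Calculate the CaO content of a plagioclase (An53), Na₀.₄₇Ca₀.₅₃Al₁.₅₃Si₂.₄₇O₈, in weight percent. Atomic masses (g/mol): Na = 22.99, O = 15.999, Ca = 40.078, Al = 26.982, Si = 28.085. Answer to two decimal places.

10.98 wt%

Formula mass = 270.691 g/mol.
0.53 Ca → 0.5300 mol CaO per formula unit; M(CaO) = 56.077, so CaO mass = 29.721 g.
29.721/270.691 × 100 = 10.98 wt%.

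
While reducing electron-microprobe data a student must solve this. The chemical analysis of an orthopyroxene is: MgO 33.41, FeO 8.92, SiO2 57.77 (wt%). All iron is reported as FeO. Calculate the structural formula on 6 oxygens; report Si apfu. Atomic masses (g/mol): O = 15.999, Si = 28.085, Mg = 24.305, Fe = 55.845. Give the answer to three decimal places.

2.006 Si apfu

MgO (M=40.304): mol = 0.82895; Mg = 0.82895, O = 0.82895.
FeO (M=71.844): mol = 0.12416; Fe = 0.12416, O = 0.12416.
SiO2 (M=60.083): mol = 0.96150; Si = 0.96150, O = 1.92300.
ΣO = 2.87611; factor = 6/ΣO = 2.08615.
Si apfu = 0.96150 × 2.08615 = 2.006.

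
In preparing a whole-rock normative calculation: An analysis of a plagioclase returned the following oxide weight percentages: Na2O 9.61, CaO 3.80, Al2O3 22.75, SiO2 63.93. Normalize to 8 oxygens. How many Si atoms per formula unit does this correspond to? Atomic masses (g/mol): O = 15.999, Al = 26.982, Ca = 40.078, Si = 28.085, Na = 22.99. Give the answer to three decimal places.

Na2O: 9.61/61.979 = 0.15505 mol → 0.31010 mol Na, 0.15505 mol O.
CaO: 3.80/56.077 = 0.06776 mol → 0.06776 mol Ca, 0.06776 mol O.
Al2O3: 22.75/101.961 = 0.22312 mol → 0.44624 mol Al, 0.66936 mol O.
SiO2: 63.93/60.083 = 1.06403 mol → 1.06403 mol Si, 2.12806 mol O.
Total oxygen = 3.02023 mol. Normalization factor = 8/3.02023 = 2.64880.
Si per 8 O = 1.06403 × 2.64880 = 2.818.

2.818 Si apfu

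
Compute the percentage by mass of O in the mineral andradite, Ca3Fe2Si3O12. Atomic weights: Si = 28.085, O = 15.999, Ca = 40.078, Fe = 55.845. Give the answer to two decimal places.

M(Ca3Fe2Si3O12) = 508.167 g/mol.
O contributes 12 × 15.999 = 191.988 g per mole.
191.988/508.167 = 0.3778 → 37.78%.

37.78 wt%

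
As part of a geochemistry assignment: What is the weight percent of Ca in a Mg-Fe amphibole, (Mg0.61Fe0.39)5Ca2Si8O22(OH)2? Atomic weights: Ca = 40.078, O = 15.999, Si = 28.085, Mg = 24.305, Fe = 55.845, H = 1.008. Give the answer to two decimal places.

M((Mg0.61Fe0.39)5Ca2Si8O22(OH)2) = 873.856 g/mol.
Ca contributes 2 × 40.078 = 80.156 g per mole.
80.156/873.856 = 0.0917 → 9.17%.

9.17 weight percent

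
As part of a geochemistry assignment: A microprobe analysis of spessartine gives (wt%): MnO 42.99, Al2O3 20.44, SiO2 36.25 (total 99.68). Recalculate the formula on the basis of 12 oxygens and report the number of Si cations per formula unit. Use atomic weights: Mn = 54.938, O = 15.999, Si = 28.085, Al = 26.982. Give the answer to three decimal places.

2.999 Si apfu

MnO (M=70.937): mol = 0.60603; Mn = 0.60603, O = 0.60603.
Al2O3 (M=101.961): mol = 0.20047; Al = 0.40094, O = 0.60141.
SiO2 (M=60.083): mol = 0.60333; Si = 0.60333, O = 1.20666.
ΣO = 2.41410; factor = 12/ΣO = 4.97080.
Si apfu = 0.60333 × 4.97080 = 2.999.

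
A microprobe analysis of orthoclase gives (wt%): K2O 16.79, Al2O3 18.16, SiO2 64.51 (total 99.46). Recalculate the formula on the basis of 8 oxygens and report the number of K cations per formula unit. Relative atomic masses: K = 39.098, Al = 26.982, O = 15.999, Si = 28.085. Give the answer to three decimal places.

0.997 K apfu

K2O: 16.79/94.195 = 0.17825 mol → 0.35650 mol K, 0.17825 mol O.
Al2O3: 18.16/101.961 = 0.17811 mol → 0.35622 mol Al, 0.53433 mol O.
SiO2: 64.51/60.083 = 1.07368 mol → 1.07368 mol Si, 2.14736 mol O.
Total oxygen = 2.85994 mol. Normalization factor = 8/2.85994 = 2.79726.
K per 8 O = 0.35650 × 2.79726 = 0.997.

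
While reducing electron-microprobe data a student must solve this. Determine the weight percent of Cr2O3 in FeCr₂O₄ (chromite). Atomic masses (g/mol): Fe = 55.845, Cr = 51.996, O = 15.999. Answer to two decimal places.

M(FeCr₂O₄) = 223.833 g/mol; M(Cr2O3) = 151.989 g/mol.
Moles Cr2O3 per formula unit = 2 Cr ÷ 2 = 1.0000.
Cr2O3 fraction = (1.0000 × 151.989) / 223.833 = 151.989/223.833 = 0.6790.

67.90 wt%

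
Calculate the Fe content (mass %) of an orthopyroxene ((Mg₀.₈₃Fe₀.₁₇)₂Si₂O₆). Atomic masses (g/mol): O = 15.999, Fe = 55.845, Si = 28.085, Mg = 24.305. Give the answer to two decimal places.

8.98 mass %

Formula mass = 1.66×24.305 + 0.34×55.845 + 2×28.085 + 6×15.999 = 211.498 g/mol, of which 18.987 g is Fe.
So Fe makes up 18.987/211.498 = 0.0898 of the mass, i.e. 8.98%.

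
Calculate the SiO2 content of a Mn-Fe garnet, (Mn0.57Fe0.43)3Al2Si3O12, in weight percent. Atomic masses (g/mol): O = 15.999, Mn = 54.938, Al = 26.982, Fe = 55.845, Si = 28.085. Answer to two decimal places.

36.33 wt%

M((Mn0.57Fe0.43)3Al2Si3O12) = 496.191 g/mol; M(SiO2) = 60.083 g/mol.
Moles SiO2 per formula unit = 3 Si ÷ 1 = 3.0000.
SiO2 fraction = (3.0000 × 60.083) / 496.191 = 180.249/496.191 = 0.3633.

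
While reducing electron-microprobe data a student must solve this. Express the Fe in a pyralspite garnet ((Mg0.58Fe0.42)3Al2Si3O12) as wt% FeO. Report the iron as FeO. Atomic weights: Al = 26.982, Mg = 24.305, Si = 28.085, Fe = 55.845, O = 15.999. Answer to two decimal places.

20.44 wt%

M((Mg0.58Fe0.42)3Al2Si3O12) = 442.862 g/mol; M(FeO) = 71.844 g/mol.
Moles FeO per formula unit = 1.26 Fe ÷ 1 = 1.2600.
FeO fraction = (1.2600 × 71.844) / 442.862 = 90.523/442.862 = 0.2044.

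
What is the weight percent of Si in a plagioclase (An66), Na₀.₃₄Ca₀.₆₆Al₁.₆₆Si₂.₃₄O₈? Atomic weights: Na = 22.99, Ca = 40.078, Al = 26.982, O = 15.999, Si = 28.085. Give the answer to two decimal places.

Molar mass of Na₀.₃₄Ca₀.₆₆Al₁.₆₆Si₂.₃₄O₈: 0.34×22.99 + 0.66×40.078 + 1.66×26.982 + 2.34×28.085 + 8×15.999 = 272.769 g/mol.
Mass of Si per formula unit: 2.34 × 28.085 = 65.719 g.
Weight fraction Si = 65.719 / 272.769 = 0.2409.

24.09 wt%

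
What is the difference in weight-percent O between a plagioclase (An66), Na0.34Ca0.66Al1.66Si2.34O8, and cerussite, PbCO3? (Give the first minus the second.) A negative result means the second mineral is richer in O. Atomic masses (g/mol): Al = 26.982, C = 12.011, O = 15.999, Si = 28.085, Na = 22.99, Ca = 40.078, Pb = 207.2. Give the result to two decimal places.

28.96 percentage points

O in Na0.34Ca0.66Al1.66Si2.34O8: molar mass 272.769 g/mol; 8×15.999 = 127.992 g → 46.92 wt%.
O in PbCO3: molar mass 267.208 g/mol; 3×15.999 = 47.997 g → 17.96 wt%.
Difference = 46.92 − 17.96 = 28.96 percentage points.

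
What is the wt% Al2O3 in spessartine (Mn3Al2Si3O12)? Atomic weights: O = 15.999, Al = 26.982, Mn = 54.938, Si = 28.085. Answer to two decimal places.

Molar mass of Mn3Al2Si3O12 = 3×54.938 + 2×26.982 + 3×28.085 + 12×15.999 = 495.021 g/mol.
Each formula unit contains 2 Al, equivalent to 2/2 = 1.0000 mol Al2O3.
M(Al2O3) = 2×26.982 + 3×15.999 = 101.961 g/mol.
Mass of Al2O3 per formula unit = 1.0000 × 101.961 = 101.961 g.
Al2O3 wt% = 101.961 / 495.021 × 100 = 20.60%.

20.60 wt%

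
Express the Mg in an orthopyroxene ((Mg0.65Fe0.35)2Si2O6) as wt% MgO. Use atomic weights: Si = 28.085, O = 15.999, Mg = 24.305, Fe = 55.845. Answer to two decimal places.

M((Mg0.65Fe0.35)2Si2O6) = 222.852 g/mol; M(MgO) = 40.304 g/mol.
Moles MgO per formula unit = 1.30 Mg ÷ 1 = 1.3000.
MgO fraction = (1.3000 × 40.304) / 222.852 = 52.395/222.852 = 0.2351.

23.51 wt%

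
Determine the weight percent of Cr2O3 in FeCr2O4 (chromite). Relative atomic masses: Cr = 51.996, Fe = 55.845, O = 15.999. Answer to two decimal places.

M(FeCr2O4) = 223.833 g/mol; M(Cr2O3) = 151.989 g/mol.
Moles Cr2O3 per formula unit = 2 Cr ÷ 2 = 1.0000.
Cr2O3 fraction = (1.0000 × 151.989) / 223.833 = 151.989/223.833 = 0.6790.

67.90 wt%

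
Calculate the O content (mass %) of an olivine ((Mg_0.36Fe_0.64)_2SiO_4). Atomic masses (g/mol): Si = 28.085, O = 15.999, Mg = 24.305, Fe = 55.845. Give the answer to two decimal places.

35.34 mass %

M((Mg_0.36Fe_0.64)_2SiO_4) = 181.062 g/mol.
O contributes 4 × 15.999 = 63.996 g per mole.
63.996/181.062 = 0.3534 → 35.34%.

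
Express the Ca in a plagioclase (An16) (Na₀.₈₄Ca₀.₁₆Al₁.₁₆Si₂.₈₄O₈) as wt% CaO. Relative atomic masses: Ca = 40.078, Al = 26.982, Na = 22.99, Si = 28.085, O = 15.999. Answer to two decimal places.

3.39 wt%

Molar mass of Na₀.₈₄Ca₀.₁₆Al₁.₁₆Si₂.₈₄O₈ = 0.84·22.99 + 0.16·40.078 + 1.16·26.982 + 2.84·28.085 + 8·15.999 = 264.777 g/mol.
Each formula unit contains 0.16 Ca, equivalent to 0.16/1 = 0.1600 mol CaO.
M(CaO) = 1×40.078 + 1×15.999 = 56.077 g/mol.
Mass of CaO per formula unit = 0.1600 × 56.077 = 8.972 g.
CaO wt% = 8.972 / 264.777 × 100 = 3.39%.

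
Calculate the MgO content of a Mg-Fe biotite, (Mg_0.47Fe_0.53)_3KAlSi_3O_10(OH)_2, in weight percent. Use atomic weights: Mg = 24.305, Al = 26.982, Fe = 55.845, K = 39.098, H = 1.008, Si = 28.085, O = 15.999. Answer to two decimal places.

12.16 wt%

M((Mg_0.47Fe_0.53)_3KAlSi_3O_10(OH)_2) = 467.403 g/mol; M(MgO) = 40.304 g/mol.
Moles MgO per formula unit = 1.41 Mg ÷ 1 = 1.4100.
MgO fraction = (1.4100 × 40.304) / 467.403 = 56.829/467.403 = 0.1216.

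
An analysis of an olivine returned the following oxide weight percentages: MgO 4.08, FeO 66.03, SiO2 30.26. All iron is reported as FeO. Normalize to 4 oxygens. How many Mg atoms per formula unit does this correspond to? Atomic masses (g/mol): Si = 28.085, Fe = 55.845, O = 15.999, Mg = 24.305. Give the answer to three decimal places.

MgO: 4.08/40.304 = 0.10123 mol → 0.10123 mol Mg, 0.10123 mol O.
FeO: 66.03/71.844 = 0.91907 mol → 0.91907 mol Fe, 0.91907 mol O.
SiO2: 30.26/60.083 = 0.50364 mol → 0.50364 mol Si, 1.00728 mol O.
Total oxygen = 2.02758 mol. Normalization factor = 4/2.02758 = 1.97280.
Mg per 4 O = 0.10123 × 1.97280 = 0.200.

0.200 Mg apfu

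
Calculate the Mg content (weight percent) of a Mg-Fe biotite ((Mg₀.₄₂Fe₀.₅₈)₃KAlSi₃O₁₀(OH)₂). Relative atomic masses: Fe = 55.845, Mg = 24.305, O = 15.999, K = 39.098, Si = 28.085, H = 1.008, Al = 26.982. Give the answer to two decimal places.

6.49 weight percent

Molar mass of (Mg₀.₄₂Fe₀.₅₈)₃KAlSi₃O₁₀(OH)₂: 1.26·24.305 + 1.74·55.845 + 1·39.098 + 1·26.982 + 3·28.085 + 12·15.999 + 2·1.008 = 472.134 g/mol.
Mass of Mg per formula unit: 1.26 × 24.305 = 30.624 g.
Weight fraction Mg = 30.624 / 472.134 = 0.0649.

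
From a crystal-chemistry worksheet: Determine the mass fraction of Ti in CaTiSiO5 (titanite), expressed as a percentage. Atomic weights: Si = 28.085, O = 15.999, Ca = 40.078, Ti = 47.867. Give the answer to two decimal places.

Formula mass = 1*40.078 + 1*47.867 + 1*28.085 + 5*15.999 = 196.025 g/mol, of which 47.867 g is Ti.
So Ti makes up 47.867/196.025 = 0.2442 of the mass, i.e. 24.42%.

24.42 mass %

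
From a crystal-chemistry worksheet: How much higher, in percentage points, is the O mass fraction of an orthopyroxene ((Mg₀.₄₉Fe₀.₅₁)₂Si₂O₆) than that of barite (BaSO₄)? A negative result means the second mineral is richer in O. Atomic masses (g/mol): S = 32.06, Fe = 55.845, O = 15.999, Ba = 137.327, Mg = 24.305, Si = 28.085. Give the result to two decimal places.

13.79 percentage points

O in (Mg₀.₄₉Fe₀.₅₁)₂Si₂O₆: molar mass 232.945 g/mol; 6×15.999 = 95.994 g → 41.21 wt%.
O in BaSO₄: molar mass 233.383 g/mol; 4×15.999 = 63.996 g → 27.42 wt%.
Difference = 41.21 − 27.42 = 13.79 percentage points.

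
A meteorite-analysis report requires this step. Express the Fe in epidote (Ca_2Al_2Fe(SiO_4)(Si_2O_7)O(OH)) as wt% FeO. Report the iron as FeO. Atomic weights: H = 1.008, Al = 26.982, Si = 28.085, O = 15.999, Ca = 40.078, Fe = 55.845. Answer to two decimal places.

Molar mass of Ca_2Al_2Fe(SiO_4)(Si_2O_7)O(OH) = 2*40.078 + 2*26.982 + 1*55.845 + 3*28.085 + 13*15.999 + 1*1.008 = 483.215 g/mol.
Each formula unit contains 1 Fe, equivalent to 1/1 = 1.0000 mol FeO.
M(FeO) = 1×55.845 + 1×15.999 = 71.844 g/mol.
Mass of FeO per formula unit = 1.0000 × 71.844 = 71.844 g.
FeO wt% = 71.844 / 483.215 × 100 = 14.87%.

14.87 wt%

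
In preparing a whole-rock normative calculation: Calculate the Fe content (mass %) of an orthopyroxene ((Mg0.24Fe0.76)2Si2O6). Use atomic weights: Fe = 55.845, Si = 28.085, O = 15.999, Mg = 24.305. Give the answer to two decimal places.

Formula mass = 0.48×24.305 + 1.52×55.845 + 2×28.085 + 6×15.999 = 248.715 g/mol, of which 84.884 g is Fe.
So Fe makes up 84.884/248.715 = 0.3413 of the mass, i.e. 34.13%.

34.13 mass %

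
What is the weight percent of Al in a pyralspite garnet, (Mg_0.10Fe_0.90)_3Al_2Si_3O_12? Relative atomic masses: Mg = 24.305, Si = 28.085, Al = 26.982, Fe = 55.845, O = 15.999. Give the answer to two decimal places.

11.05 weight percent

Molar mass of (Mg_0.10Fe_0.90)_3Al_2Si_3O_12: 0.30×24.305 + 2.70×55.845 + 2×26.982 + 3×28.085 + 12×15.999 = 488.280 g/mol.
Mass of Al per formula unit: 2 × 26.982 = 53.964 g.
Weight fraction Al = 53.964 / 488.280 = 0.1105.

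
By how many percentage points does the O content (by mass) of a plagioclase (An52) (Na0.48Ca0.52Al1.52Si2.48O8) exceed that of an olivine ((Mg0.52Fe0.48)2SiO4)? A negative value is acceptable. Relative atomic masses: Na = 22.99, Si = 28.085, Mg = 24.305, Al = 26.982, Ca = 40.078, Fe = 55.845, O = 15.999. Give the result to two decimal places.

O in Na0.48Ca0.52Al1.52Si2.48O8: molar mass 270.531 g/mol; 8×15.999 = 127.992 g → 47.31 wt%.
O in (Mg0.52Fe0.48)2SiO4: molar mass 170.969 g/mol; 4×15.999 = 63.996 g → 37.43 wt%.
Difference = 47.31 − 37.43 = 9.88 percentage points.

9.88 percentage points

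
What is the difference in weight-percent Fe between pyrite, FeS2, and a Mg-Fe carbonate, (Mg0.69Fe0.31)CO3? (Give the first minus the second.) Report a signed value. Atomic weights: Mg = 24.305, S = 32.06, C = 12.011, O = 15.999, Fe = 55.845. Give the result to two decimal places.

M(FeS2) = 119.965 g/mol, so wt% Fe = 55.845/119.965 × 100 = 46.55%.
M((Mg0.69Fe0.31)CO3) = 94.090 g/mol, so wt% Fe = 17.312/94.090 × 100 = 18.40%.
46.55 − 18.40 = 28.15 pp.

28.15 percentage points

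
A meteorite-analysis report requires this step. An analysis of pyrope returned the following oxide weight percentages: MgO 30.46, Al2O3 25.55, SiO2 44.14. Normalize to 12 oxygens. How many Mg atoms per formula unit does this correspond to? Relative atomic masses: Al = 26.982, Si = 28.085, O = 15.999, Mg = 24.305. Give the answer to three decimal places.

MgO (M=40.304): mol = 0.75576; Mg = 0.75576, O = 0.75576.
Al2O3 (M=101.961): mol = 0.25059; Al = 0.50118, O = 0.75177.
SiO2 (M=60.083): mol = 0.73465; Si = 0.73465, O = 1.46930.
ΣO = 2.97683; factor = 12/ΣO = 4.03113.
Mg apfu = 0.75576 × 4.03113 = 3.047.

3.047 Mg apfu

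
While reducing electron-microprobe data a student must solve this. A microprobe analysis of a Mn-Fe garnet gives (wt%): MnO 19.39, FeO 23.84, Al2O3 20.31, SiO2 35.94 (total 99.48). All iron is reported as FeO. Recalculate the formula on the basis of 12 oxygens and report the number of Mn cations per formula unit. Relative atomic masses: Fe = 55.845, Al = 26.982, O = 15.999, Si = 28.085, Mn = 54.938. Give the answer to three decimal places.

MnO (M=70.937): mol = 0.27334; Mn = 0.27334, O = 0.27334.
FeO (M=71.844): mol = 0.33183; Fe = 0.33183, O = 0.33183.
Al2O3 (M=101.961): mol = 0.19919; Al = 0.39838, O = 0.59757.
SiO2 (M=60.083): mol = 0.59817; Si = 0.59817, O = 1.19634.
ΣO = 2.39908; factor = 12/ΣO = 5.00192.
Mn apfu = 0.27334 × 5.00192 = 1.367.

1.367 Mn apfu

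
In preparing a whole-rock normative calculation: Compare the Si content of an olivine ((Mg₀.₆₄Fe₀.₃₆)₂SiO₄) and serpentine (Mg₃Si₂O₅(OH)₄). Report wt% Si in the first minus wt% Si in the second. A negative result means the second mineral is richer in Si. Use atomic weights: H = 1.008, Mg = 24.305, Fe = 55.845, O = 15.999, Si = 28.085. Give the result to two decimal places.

Si in (Mg₀.₆₄Fe₀.₃₆)₂SiO₄: molar mass 163.400 g/mol; 1×28.085 = 28.085 g → 17.19 wt%.
Si in Mg₃Si₂O₅(OH)₄: molar mass 277.108 g/mol; 2×28.085 = 56.170 g → 20.27 wt%.
Difference = 17.19 − 20.27 = -3.08 percentage points.

-3.08 percentage points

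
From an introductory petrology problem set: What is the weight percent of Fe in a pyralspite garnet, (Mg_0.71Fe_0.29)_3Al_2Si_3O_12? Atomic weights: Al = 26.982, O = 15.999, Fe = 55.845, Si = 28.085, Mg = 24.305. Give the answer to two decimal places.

M((Mg_0.71Fe_0.29)_3Al_2Si_3O_12) = 430.562 g/mol.
Fe contributes 0.87 × 55.845 = 48.585 g per mole.
48.585/430.562 = 0.1128 → 11.28%.

11.28 wt%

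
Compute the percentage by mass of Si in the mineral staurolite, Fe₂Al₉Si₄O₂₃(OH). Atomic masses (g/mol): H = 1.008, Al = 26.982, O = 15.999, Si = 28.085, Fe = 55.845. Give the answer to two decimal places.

13.19 mass %

Formula mass = 2·55.845 + 9·26.982 + 4·28.085 + 24·15.999 + 1·1.008 = 851.852 g/mol, of which 112.340 g is Si.
So Si makes up 112.340/851.852 = 0.1319 of the mass, i.e. 13.19%.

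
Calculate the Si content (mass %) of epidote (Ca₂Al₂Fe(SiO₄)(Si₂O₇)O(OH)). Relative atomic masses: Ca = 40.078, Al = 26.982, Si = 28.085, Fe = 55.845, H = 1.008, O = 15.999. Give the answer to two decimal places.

M(Ca₂Al₂Fe(SiO₄)(Si₂O₇)O(OH)) = 483.215 g/mol.
Si contributes 3 × 28.085 = 84.255 g per mole.
84.255/483.215 = 0.1744 → 17.44%.

17.44 mass %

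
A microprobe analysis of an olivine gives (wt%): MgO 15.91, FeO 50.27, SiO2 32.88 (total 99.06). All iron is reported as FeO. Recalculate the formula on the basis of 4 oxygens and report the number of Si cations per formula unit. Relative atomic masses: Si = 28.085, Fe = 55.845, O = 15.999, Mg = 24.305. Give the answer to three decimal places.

1.000 Si apfu

15.91 wt% MgO ÷ 40.304 g/mol = 0.39475 mol, giving 0.39475 Mg and 0.39475 O.
50.27 wt% FeO ÷ 71.844 g/mol = 0.69971 mol, giving 0.69971 Fe and 0.69971 O.
32.88 wt% SiO2 ÷ 60.083 g/mol = 0.54724 mol, giving 0.54724 Si and 1.09448 O.
Oxygen sums to 2.18894; scaling by 4/2.18894 = 1.82737 puts the formula on 4 O.
Si: 0.54724 × 1.82737 = 1.000 atoms per formula unit.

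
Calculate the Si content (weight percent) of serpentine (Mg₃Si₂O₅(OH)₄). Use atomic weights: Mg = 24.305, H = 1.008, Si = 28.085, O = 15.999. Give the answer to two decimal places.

Molar mass of Mg₃Si₂O₅(OH)₄: 3·24.305 + 2·28.085 + 9·15.999 + 4·1.008 = 277.108 g/mol.
Mass of Si per formula unit: 2 × 28.085 = 56.170 g.
Weight fraction Si = 56.170 / 277.108 = 0.2027.

20.27 weight percent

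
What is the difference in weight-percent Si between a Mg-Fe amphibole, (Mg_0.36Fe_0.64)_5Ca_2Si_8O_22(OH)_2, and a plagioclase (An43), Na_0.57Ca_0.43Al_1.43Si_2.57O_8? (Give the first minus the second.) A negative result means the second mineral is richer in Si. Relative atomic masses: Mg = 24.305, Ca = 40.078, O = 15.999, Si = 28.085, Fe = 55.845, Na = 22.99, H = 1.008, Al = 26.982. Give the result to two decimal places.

-2.22 percentage points

M((Mg_0.36Fe_0.64)_5Ca_2Si_8O_22(OH)_2) = 913.281 g/mol, so wt% Si = 224.680/913.281 × 100 = 24.60%.
M(Na_0.57Ca_0.43Al_1.43Si_2.57O_8) = 269.093 g/mol, so wt% Si = 72.178/269.093 × 100 = 26.82%.
24.60 − 26.82 = -2.22 pp.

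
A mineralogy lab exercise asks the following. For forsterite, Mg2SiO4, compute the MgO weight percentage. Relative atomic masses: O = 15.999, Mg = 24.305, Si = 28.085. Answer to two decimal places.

Formula mass = 140.691 g/mol.
2 Mg → 2.0000 mol MgO per formula unit; M(MgO) = 40.304, so MgO mass = 80.608 g.
80.608/140.691 × 100 = 57.29 wt%.

57.29 wt%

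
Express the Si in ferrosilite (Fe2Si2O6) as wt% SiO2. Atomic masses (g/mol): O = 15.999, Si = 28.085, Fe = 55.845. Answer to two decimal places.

M(Fe2Si2O6) = 263.854 g/mol; M(SiO2) = 60.083 g/mol.
Moles SiO2 per formula unit = 2 Si ÷ 1 = 2.0000.
SiO2 fraction = (2.0000 × 60.083) / 263.854 = 120.166/263.854 = 0.4554.

45.54 wt%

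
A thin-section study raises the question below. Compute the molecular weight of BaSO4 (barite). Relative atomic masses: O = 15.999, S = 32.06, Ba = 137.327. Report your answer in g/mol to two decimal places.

233.38 g/mol

The formula mass is the sum 1*137.327 + 1*32.06 + 4*15.999.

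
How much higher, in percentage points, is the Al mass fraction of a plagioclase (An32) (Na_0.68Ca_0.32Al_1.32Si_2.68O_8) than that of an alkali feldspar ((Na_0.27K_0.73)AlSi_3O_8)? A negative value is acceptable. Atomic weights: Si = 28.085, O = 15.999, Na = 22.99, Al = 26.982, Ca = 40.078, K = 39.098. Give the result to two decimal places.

Al in Na_0.68Ca_0.32Al_1.32Si_2.68O_8: molar mass 267.334 g/mol; 1.32×26.982 = 35.616 g → 13.32 wt%.
Al in (Na_0.27K_0.73)AlSi_3O_8: molar mass 273.978 g/mol; 1×26.982 = 26.982 g → 9.85 wt%.
Difference = 13.32 − 9.85 = 3.47 percentage points.

3.47 percentage points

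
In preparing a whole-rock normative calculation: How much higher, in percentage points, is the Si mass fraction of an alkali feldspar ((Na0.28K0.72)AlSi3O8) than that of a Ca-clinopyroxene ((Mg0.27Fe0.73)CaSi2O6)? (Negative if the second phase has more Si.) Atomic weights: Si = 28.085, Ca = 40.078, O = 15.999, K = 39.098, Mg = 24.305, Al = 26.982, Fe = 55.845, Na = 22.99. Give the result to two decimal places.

7.32 percentage points

First mineral: 84.255 g Si in 273.817 g formula = 30.77 wt% Si.
Second mineral: 56.170 g Si in 239.571 g formula = 23.45 wt% Si.
30.77% − 23.45% gives a difference of 7.32 percentage points.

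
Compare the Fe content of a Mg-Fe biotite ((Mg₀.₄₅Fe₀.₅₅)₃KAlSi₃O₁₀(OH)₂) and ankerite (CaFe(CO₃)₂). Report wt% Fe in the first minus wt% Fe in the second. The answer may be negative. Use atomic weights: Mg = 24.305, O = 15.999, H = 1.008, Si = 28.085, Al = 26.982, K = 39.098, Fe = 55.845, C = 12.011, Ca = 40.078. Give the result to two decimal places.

Fe in (Mg₀.₄₅Fe₀.₅₅)₃KAlSi₃O₁₀(OH)₂: molar mass 469.295 g/mol; 1.65×55.845 = 92.144 g → 19.63 wt%.
Fe in CaFe(CO₃)₂: molar mass 215.939 g/mol; 1×55.845 = 55.845 g → 25.86 wt%.
Difference = 19.63 − 25.86 = -6.23 percentage points.

-6.23 percentage points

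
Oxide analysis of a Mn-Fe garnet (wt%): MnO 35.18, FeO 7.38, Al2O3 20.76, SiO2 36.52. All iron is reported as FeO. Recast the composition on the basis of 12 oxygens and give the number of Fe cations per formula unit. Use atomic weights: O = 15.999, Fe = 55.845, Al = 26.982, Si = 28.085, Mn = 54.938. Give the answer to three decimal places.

MnO (M=70.937): mol = 0.49593; Mn = 0.49593, O = 0.49593.
FeO (M=71.844): mol = 0.10272; Fe = 0.10272, O = 0.10272.
Al2O3 (M=101.961): mol = 0.20361; Al = 0.40722, O = 0.61083.
SiO2 (M=60.083): mol = 0.60783; Si = 0.60783, O = 1.21566.
ΣO = 2.42514; factor = 12/ΣO = 4.94817.
Fe apfu = 0.10272 × 4.94817 = 0.508.

0.508 Fe apfu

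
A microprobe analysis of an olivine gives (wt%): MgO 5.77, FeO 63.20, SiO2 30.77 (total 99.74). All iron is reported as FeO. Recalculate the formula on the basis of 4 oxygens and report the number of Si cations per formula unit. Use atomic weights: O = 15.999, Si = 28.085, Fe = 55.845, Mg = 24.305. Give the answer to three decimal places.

MgO: 5.77/40.304 = 0.14316 mol → 0.14316 mol Mg, 0.14316 mol O.
FeO: 63.20/71.844 = 0.87968 mol → 0.87968 mol Fe, 0.87968 mol O.
SiO2: 30.77/60.083 = 0.51212 mol → 0.51212 mol Si, 1.02424 mol O.
Total oxygen = 2.04708 mol. Normalization factor = 4/2.04708 = 1.95400.
Si per 4 O = 0.51212 × 1.95400 = 1.001.

1.001 Si apfu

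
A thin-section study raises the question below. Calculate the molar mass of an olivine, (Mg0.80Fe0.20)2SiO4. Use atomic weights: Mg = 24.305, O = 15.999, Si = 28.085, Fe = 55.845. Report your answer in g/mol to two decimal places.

153.31 g/mol

Mg: 1.60 × 24.305 = 38.8880
Fe: 0.40 × 55.845 = 22.3380
Si: 1 × 28.085 = 28.0850
O: 4 × 15.999 = 63.9960
Summing the contributions gives the formula mass.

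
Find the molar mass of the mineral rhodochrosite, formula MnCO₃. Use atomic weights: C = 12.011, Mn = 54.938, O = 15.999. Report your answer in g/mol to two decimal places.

M = 1*54.938 + 1*12.011 + 3*15.999

114.95 g/mol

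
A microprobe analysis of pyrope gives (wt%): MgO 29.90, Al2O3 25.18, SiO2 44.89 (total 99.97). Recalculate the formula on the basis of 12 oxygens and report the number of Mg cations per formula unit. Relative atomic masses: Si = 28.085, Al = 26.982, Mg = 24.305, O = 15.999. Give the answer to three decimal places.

2.990 Mg apfu

MgO: 29.90/40.304 = 0.74186 mol → 0.74186 mol Mg, 0.74186 mol O.
Al2O3: 25.18/101.961 = 0.24696 mol → 0.49392 mol Al, 0.74088 mol O.
SiO2: 44.89/60.083 = 0.74713 mol → 0.74713 mol Si, 1.49426 mol O.
Total oxygen = 2.97700 mol. Normalization factor = 12/2.97700 = 4.03090.
Mg per 12 O = 0.74186 × 4.03090 = 2.990.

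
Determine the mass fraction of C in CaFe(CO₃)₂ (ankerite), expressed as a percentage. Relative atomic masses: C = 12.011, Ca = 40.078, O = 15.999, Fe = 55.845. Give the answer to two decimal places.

M(CaFe(CO₃)₂) = 215.939 g/mol.
C contributes 2 × 12.011 = 24.022 g per mole.
24.022/215.939 = 0.1112 → 11.12%.

11.12 weight percent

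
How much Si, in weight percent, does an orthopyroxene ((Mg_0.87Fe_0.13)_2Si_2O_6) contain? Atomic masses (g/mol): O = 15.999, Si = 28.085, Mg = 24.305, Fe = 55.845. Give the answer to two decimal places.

26.88 weight percent

M((Mg_0.87Fe_0.13)_2Si_2O_6) = 208.974 g/mol.
Si contributes 2 × 28.085 = 56.170 g per mole.
56.170/208.974 = 0.2688 → 26.88%.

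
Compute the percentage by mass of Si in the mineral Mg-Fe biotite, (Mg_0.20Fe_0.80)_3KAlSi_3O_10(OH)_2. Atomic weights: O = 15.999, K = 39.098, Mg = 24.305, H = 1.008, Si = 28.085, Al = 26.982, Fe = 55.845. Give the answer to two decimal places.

17.09 mass %

Formula mass = 0.60*24.305 + 2.40*55.845 + 1*39.098 + 1*26.982 + 3*28.085 + 12*15.999 + 2*1.008 = 492.950 g/mol, of which 84.255 g is Si.
So Si makes up 84.255/492.950 = 0.1709 of the mass, i.e. 17.09%.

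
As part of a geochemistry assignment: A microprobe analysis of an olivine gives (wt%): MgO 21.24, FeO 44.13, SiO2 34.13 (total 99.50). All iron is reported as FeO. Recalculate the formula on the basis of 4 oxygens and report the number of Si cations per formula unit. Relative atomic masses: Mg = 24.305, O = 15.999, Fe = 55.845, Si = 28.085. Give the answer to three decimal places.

21.24 wt% MgO ÷ 40.304 g/mol = 0.52699 mol, giving 0.52699 Mg and 0.52699 O.
44.13 wt% FeO ÷ 71.844 g/mol = 0.61425 mol, giving 0.61425 Fe and 0.61425 O.
34.13 wt% SiO2 ÷ 60.083 g/mol = 0.56805 mol, giving 0.56805 Si and 1.13610 O.
Oxygen sums to 2.27734; scaling by 4/2.27734 = 1.75644 puts the formula on 4 O.
Si: 0.56805 × 1.75644 = 0.998 atoms per formula unit.

0.998 Si apfu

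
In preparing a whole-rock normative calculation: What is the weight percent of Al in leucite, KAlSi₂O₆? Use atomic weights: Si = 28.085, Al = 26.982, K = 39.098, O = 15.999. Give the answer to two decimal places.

12.36 weight percent

Formula mass = 1×39.098 + 1×26.982 + 2×28.085 + 6×15.999 = 218.244 g/mol, of which 26.982 g is Al.
So Al makes up 26.982/218.244 = 0.1236 of the mass, i.e. 12.36%.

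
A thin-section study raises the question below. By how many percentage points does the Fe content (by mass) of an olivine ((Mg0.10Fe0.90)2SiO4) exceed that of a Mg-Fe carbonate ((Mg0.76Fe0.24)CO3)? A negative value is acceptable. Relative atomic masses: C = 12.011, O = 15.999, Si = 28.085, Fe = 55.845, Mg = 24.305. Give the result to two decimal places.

Fe in (Mg0.10Fe0.90)2SiO4: molar mass 197.463 g/mol; 1.80×55.845 = 100.521 g → 50.91 wt%.
Fe in (Mg0.76Fe0.24)CO3: molar mass 91.883 g/mol; 0.24×55.845 = 13.403 g → 14.59 wt%.
Difference = 50.91 − 14.59 = 36.32 percentage points.

36.32 percentage points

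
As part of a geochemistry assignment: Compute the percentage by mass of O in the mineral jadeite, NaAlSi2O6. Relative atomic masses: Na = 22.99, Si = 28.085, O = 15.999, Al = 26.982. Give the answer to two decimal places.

47.49 weight percent

Formula mass = 1·22.99 + 1·26.982 + 2·28.085 + 6·15.999 = 202.136 g/mol, of which 95.994 g is O.
So O makes up 95.994/202.136 = 0.4749 of the mass, i.e. 47.49%.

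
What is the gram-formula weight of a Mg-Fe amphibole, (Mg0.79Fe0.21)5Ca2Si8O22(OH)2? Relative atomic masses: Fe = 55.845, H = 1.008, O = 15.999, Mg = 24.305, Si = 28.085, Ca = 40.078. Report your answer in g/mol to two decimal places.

845.47 g/mol

M = 3.95(24.305) + 1.05(55.845) + 2(40.078) + 8(28.085) + 24(15.999) + 2(1.008)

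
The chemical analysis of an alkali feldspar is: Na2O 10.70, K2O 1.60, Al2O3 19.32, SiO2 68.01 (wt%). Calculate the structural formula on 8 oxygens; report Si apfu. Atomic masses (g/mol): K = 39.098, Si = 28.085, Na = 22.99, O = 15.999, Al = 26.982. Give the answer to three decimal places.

2.997 Si apfu

Na2O (M=61.979): mol = 0.17264; Na = 0.34528, O = 0.17264.
K2O (M=94.195): mol = 0.01699; K = 0.03398, O = 0.01699.
Al2O3 (M=101.961): mol = 0.18948; Al = 0.37896, O = 0.56844.
SiO2 (M=60.083): mol = 1.13193; Si = 1.13193, O = 2.26386.
ΣO = 3.02193; factor = 8/ΣO = 2.64731.
Si apfu = 1.13193 × 2.64731 = 2.997.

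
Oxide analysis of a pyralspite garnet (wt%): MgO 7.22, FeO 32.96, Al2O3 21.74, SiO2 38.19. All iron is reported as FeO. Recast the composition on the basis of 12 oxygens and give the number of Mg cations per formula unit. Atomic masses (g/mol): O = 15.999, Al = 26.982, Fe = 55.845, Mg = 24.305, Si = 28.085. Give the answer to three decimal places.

0.843 Mg apfu

7.22 wt% MgO ÷ 40.304 g/mol = 0.17914 mol, giving 0.17914 Mg and 0.17914 O.
32.96 wt% FeO ÷ 71.844 g/mol = 0.45877 mol, giving 0.45877 Fe and 0.45877 O.
21.74 wt% Al2O3 ÷ 101.961 g/mol = 0.21322 mol, giving 0.42644 Al and 0.63966 O.
38.19 wt% SiO2 ÷ 60.083 g/mol = 0.63562 mol, giving 0.63562 Si and 1.27124 O.
Oxygen sums to 2.54881; scaling by 12/2.54881 = 4.70808 puts the formula on 12 O.
Mg: 0.17914 × 4.70808 = 0.843 atoms per formula unit.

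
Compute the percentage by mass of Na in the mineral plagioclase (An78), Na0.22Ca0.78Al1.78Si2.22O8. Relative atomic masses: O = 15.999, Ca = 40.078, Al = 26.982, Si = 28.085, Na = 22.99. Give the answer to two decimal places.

Formula mass = 0.22*22.99 + 0.78*40.078 + 1.78*26.982 + 2.22*28.085 + 8*15.999 = 274.687 g/mol, of which 5.058 g is Na.
So Na makes up 5.058/274.687 = 0.0184 of the mass, i.e. 1.84%.

1.84 wt%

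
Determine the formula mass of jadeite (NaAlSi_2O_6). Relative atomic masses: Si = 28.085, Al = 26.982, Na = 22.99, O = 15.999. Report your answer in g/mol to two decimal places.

202.14 g/mol

Na: 1 × 22.99 = 22.9900
Al: 1 × 26.982 = 26.9820
Si: 2 × 28.085 = 56.1700
O: 6 × 15.999 = 95.9940
Summing the contributions gives the formula mass.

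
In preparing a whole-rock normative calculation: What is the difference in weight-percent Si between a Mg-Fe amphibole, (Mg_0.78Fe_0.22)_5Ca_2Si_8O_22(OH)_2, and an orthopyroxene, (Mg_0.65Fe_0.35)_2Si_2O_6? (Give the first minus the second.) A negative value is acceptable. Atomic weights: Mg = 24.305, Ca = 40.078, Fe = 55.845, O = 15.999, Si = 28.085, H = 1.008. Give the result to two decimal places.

1.32 percentage points

First mineral: 224.680 g Si in 847.047 g formula = 26.53 wt% Si.
Second mineral: 56.170 g Si in 222.852 g formula = 25.21 wt% Si.
26.53% − 25.21% gives a difference of 1.32 percentage points.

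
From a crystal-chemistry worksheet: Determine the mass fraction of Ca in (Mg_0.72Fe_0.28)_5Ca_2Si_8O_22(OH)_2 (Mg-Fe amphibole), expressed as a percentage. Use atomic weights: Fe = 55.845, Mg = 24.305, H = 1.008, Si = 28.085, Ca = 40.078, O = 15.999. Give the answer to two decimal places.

Molar mass of (Mg_0.72Fe_0.28)_5Ca_2Si_8O_22(OH)_2: 3.60·24.305 + 1.40·55.845 + 2·40.078 + 8·28.085 + 24·15.999 + 2·1.008 = 856.509 g/mol.
Mass of Ca per formula unit: 2 × 40.078 = 80.156 g.
Weight fraction Ca = 80.156 / 856.509 = 0.0936.

9.36 wt%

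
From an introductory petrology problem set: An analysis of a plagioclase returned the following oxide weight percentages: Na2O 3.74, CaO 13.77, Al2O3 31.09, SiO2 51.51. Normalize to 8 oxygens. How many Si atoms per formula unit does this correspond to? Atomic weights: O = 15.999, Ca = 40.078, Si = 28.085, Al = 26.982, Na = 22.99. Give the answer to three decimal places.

2.337 Si apfu

Na2O (M=61.979): mol = 0.06034; Na = 0.12068, O = 0.06034.
CaO (M=56.077): mol = 0.24556; Ca = 0.24556, O = 0.24556.
Al2O3 (M=101.961): mol = 0.30492; Al = 0.60984, O = 0.91476.
SiO2 (M=60.083): mol = 0.85731; Si = 0.85731, O = 1.71462.
ΣO = 2.93528; factor = 8/ΣO = 2.72546.
Si apfu = 0.85731 × 2.72546 = 2.337.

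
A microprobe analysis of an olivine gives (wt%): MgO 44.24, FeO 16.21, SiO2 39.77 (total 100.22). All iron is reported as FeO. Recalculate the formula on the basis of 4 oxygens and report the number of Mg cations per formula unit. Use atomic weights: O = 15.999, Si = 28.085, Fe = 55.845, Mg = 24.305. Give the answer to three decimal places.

1.659 Mg apfu

MgO (M=40.304): mol = 1.09766; Mg = 1.09766, O = 1.09766.
FeO (M=71.844): mol = 0.22563; Fe = 0.22563, O = 0.22563.
SiO2 (M=60.083): mol = 0.66192; Si = 0.66192, O = 1.32384.
ΣO = 2.64713; factor = 4/ΣO = 1.51107.
Mg apfu = 1.09766 × 1.51107 = 1.659.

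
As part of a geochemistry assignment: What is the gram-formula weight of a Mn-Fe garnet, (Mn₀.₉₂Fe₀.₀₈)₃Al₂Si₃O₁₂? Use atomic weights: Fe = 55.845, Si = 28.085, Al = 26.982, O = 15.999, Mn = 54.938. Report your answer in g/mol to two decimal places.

495.24 g/mol

The formula mass is the sum 2.76*54.938 + 0.24*55.845 + 2*26.982 + 3*28.085 + 12*15.999.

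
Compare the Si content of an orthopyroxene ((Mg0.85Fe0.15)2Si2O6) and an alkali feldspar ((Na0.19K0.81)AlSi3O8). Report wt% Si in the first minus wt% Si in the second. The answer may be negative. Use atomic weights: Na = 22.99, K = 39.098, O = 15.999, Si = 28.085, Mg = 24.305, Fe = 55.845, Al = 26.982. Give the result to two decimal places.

-3.89 percentage points

M((Mg0.85Fe0.15)2Si2O6) = 210.236 g/mol, so wt% Si = 56.170/210.236 × 100 = 26.72%.
M((Na0.19K0.81)AlSi3O8) = 275.266 g/mol, so wt% Si = 84.255/275.266 × 100 = 30.61%.
26.72 − 30.61 = -3.89 pp.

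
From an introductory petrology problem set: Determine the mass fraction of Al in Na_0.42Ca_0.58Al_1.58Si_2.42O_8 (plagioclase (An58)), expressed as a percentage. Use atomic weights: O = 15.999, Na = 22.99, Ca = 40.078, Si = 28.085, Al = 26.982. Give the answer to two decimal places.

Molar mass of Na_0.42Ca_0.58Al_1.58Si_2.42O_8: 0.42*22.99 + 0.58*40.078 + 1.58*26.982 + 2.42*28.085 + 8*15.999 = 271.490 g/mol.
Mass of Al per formula unit: 1.58 × 26.982 = 42.632 g.
Weight fraction Al = 42.632 / 271.490 = 0.1570.

15.70 wt%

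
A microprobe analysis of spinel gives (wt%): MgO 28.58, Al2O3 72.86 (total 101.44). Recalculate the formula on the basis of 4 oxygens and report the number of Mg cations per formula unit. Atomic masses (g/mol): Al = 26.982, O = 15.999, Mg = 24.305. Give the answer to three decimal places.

0.994 Mg apfu

MgO: 28.58/40.304 = 0.70911 mol → 0.70911 mol Mg, 0.70911 mol O.
Al2O3: 72.86/101.961 = 0.71459 mol → 1.42918 mol Al, 2.14377 mol O.
Total oxygen = 2.85288 mol. Normalization factor = 4/2.85288 = 1.40209.
Mg per 4 O = 0.70911 × 1.40209 = 0.994.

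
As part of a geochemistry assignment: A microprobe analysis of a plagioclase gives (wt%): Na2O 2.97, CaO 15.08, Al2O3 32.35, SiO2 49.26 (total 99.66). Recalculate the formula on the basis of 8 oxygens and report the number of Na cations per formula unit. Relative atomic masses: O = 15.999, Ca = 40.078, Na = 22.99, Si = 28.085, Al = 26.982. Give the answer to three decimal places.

0.264 Na apfu

2.97 wt% Na2O ÷ 61.979 g/mol = 0.04792 mol, giving 0.09584 Na and 0.04792 O.
15.08 wt% CaO ÷ 56.077 g/mol = 0.26892 mol, giving 0.26892 Ca and 0.26892 O.
32.35 wt% Al2O3 ÷ 101.961 g/mol = 0.31728 mol, giving 0.63456 Al and 0.95184 O.
49.26 wt% SiO2 ÷ 60.083 g/mol = 0.81987 mol, giving 0.81987 Si and 1.63974 O.
Oxygen sums to 2.90842; scaling by 8/2.90842 = 2.75063 puts the formula on 8 O.
Na: 0.09584 × 2.75063 = 0.264 atoms per formula unit.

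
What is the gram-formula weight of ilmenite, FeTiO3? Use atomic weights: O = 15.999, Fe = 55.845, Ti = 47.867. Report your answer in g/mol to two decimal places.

M = 1·55.845 + 1·47.867 + 3·15.999

151.71 g/mol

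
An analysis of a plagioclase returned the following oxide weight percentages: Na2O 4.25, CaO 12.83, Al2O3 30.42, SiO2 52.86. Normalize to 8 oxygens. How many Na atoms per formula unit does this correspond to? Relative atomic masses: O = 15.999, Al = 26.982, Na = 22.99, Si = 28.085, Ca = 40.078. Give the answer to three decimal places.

0.372 Na apfu

Na2O (M=61.979): mol = 0.06857; Na = 0.13714, O = 0.06857.
CaO (M=56.077): mol = 0.22879; Ca = 0.22879, O = 0.22879.
Al2O3 (M=101.961): mol = 0.29835; Al = 0.59670, O = 0.89505.
SiO2 (M=60.083): mol = 0.87978; Si = 0.87978, O = 1.75956.
ΣO = 2.95197; factor = 8/ΣO = 2.71005.
Na apfu = 0.13714 × 2.71005 = 0.372.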